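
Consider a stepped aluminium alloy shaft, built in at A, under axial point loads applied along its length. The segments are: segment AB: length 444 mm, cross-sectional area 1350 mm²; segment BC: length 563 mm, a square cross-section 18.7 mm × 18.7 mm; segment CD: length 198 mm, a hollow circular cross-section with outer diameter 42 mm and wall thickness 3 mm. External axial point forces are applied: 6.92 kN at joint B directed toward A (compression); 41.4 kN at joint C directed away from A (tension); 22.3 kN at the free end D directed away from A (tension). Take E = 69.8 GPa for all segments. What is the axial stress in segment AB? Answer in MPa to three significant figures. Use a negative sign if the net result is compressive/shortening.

42.1 MPa

Internal axial forces (sectioning from the free end, tension +): N_CD = 22.3 kN, N_BC = 63.7 kN, N_AB = 56.78 kN.
σ_AB = N_AB/A_AB = 56780/1350 = 42.06 MPa.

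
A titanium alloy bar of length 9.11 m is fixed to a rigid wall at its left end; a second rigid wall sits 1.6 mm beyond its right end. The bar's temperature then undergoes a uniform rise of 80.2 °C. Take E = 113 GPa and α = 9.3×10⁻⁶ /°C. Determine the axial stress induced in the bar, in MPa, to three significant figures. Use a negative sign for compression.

Free thermal expansion αLΔT = 9.3e-6 · 9110 · 80.2 = 6.795 mm.
The walls engage after the gap closes; constrained expansion = 6.795 − 1.6 = 5.195 mm.
The walls impose strain ε = −(5.195)/9110 = -5.7023e-04; σ = Eε = 113000 · -5.7023e-04 = -64.44 MPa.

-64.4 MPa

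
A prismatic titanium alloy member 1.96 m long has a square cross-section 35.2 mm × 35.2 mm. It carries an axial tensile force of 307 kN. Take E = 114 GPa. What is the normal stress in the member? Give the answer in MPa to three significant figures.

A = 1239 mm².
σ = N/A = 307000/1239 = 247.8 MPa.

248 MPa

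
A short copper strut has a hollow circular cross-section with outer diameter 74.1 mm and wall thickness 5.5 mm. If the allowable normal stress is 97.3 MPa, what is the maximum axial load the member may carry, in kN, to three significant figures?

115 kN

A = 1185 mm².
P_max = σ_allow · A = 97.3 · 1185 = 115300 N = 115.3 kN.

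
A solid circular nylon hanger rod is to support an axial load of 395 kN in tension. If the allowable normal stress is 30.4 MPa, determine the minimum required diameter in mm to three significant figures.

129 mm

Required area A ≥ P/σ_allow = 395000/30.4 = 12990 mm².
For a solid circular section, d ≥ √(4A/π) = 128.6 mm.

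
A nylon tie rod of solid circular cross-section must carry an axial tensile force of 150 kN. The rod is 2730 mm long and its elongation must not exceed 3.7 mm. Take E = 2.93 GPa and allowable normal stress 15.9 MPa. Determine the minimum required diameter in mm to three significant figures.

219 mm

Required area A ≥ P/σ_allow = 150000/15.9 = 9434 mm².
For a solid circular section, d ≥ √(4A/π) = 109.6 mm.
Elongation limit: A ≥ PL/(Eδ_allow) = 150000·2730/(2930·3.7) = 37770 mm² ⇒ d ≥ 219.3 mm.
The elongation limit governs.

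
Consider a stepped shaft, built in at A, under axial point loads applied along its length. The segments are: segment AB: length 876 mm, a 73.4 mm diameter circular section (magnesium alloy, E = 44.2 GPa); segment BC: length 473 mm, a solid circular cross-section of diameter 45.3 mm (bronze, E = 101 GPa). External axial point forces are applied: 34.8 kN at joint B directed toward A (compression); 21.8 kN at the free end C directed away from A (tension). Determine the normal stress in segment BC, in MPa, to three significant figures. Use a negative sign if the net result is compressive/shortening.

Internal axial forces (sectioning from the free end, tension +): N_BC = 21.8 kN, N_AB = -13 kN.
A_BC = 1612 mm².
σ_BC = N_BC/A_BC = 21800/1612 = 13.53 MPa.

13.5 MPa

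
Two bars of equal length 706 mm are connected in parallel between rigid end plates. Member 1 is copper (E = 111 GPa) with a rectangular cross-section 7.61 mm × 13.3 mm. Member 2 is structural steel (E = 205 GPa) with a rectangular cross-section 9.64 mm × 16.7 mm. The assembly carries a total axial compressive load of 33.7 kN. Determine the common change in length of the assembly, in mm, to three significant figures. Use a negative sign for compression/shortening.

-0.538 mm

A_1 = 101.2 mm².
A_2 = 161 mm².
Equal strain + equilibrium ⇒ each member carries load in proportion to AE: A₁E₁ = 11230000 N, A₂E₂ = 33000000 N, ΣAE = 44240000 N.
δ = PL/ΣAE = -33700·706/44240000 = -0.5378 mm.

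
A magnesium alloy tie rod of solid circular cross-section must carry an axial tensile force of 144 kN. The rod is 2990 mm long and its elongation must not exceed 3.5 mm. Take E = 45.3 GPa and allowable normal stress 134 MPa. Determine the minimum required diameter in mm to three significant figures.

58.8 mm

Required area A ≥ P/σ_allow = 144000/134 = 1075 mm².
For a solid circular section, d ≥ √(4A/π) = 36.99 mm.
Elongation limit: A ≥ PL/(Eδ_allow) = 144000·2990/(45300·3.5) = 2716 mm² ⇒ d ≥ 58.8 mm.
The elongation limit governs.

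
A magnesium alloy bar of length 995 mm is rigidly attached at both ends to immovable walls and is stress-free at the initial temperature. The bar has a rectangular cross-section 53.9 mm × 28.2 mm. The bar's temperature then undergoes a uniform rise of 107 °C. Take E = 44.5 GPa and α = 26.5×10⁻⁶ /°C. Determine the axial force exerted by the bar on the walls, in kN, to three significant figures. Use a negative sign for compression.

-192 kN

Free thermal expansion αLΔT = 26.5e-6 · 995 · 107 = 2.821 mm.
The walls impose strain ε = −(2.821)/995 = -2.8355e-03; σ = Eε = 44500 · -2.8355e-03 = -126.2 MPa.
Wall reaction R = σ·A = -126.2·1520 = -191800 N = -191.8 kN.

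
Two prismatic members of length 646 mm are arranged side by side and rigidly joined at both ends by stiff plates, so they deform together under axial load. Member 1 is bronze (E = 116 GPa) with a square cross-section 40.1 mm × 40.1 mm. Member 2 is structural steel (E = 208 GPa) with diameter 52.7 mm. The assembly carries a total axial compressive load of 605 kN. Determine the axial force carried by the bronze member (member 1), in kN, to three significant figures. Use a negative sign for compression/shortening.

-176 kN

A_1 = 1608 mm².
A_2 = 2181 mm².
Equal strain + equilibrium ⇒ each member carries load in proportion to AE: A₁E₁ = 186500000 N, A₂E₂ = 453700000 N, ΣAE = 640200000 N.
F₁ = P·A₁E₁/ΣAE = -605000·186500000/640200000 = -176300 N.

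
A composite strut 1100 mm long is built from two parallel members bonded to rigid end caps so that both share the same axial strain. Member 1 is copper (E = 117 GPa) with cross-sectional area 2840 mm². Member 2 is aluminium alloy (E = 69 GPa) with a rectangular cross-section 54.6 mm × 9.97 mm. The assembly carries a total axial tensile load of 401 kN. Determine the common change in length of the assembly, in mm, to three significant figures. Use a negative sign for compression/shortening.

1.19 mm

A_2 = 544.4 mm².
Equal strain + equilibrium ⇒ each member carries load in proportion to AE: A₁E₁ = 332300000 N, A₂E₂ = 37560000 N, ΣAE = 369800000 N.
δ = PL/ΣAE = 401000·1100/369800000 = 1.193 mm.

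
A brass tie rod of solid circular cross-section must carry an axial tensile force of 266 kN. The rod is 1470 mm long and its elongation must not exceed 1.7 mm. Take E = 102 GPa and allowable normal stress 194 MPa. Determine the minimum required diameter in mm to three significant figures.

53.6 mm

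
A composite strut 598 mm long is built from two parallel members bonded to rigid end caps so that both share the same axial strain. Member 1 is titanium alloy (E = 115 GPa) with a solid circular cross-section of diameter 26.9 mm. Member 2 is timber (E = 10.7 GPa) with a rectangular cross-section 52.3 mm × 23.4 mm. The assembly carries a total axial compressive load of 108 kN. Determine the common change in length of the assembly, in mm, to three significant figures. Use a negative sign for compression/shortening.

-0.823 mm

A_1 = 568.3 mm².
A_2 = 1224 mm².
Equal strain + equilibrium ⇒ each member carries load in proportion to AE: A₁E₁ = 65360000 N, A₂E₂ = 13090000 N, ΣAE = 78450000 N.
δ = PL/ΣAE = -108000·598/78450000 = -0.8232 mm.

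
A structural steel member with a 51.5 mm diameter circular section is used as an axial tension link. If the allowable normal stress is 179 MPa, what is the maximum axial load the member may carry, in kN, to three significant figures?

373 kN

A = 2083 mm².
P_max = σ_allow · A = 179 · 2083 = 372900 N = 372.9 kN.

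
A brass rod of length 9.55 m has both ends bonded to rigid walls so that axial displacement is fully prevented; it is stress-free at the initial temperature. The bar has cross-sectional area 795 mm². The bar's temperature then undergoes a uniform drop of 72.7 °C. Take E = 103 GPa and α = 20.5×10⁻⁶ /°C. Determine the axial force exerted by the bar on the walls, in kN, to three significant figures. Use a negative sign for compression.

122 kN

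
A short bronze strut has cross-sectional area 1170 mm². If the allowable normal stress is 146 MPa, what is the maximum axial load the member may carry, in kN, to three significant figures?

P_max = σ_allow · A = 146 · 1170 = 170800 N = 170.8 kN.

171 kN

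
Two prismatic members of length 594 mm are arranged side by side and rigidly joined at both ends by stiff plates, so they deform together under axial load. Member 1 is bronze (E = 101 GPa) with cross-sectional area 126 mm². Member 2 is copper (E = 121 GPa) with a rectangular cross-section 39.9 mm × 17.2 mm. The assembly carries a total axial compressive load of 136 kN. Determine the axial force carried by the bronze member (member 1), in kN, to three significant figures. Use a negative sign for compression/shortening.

A_2 = 686.3 mm².
Equal strain + equilibrium ⇒ each member carries load in proportion to AE: A₁E₁ = 12730000 N, A₂E₂ = 83040000 N, ΣAE = 95770000 N.
F₁ = P·A₁E₁/ΣAE = -136000·12730000/95770000 = -18070 N.

-18.1 kN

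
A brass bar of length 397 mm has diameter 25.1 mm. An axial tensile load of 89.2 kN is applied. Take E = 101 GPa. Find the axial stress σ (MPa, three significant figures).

A = 494.8 mm².
σ = N/A = 89200/494.8 = 180.3 MPa.

180 MPa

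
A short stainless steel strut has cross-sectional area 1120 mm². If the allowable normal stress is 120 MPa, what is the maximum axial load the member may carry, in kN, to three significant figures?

P_max = σ_allow · A = 120 · 1120 = 134400 N = 134.4 kN.

134 kN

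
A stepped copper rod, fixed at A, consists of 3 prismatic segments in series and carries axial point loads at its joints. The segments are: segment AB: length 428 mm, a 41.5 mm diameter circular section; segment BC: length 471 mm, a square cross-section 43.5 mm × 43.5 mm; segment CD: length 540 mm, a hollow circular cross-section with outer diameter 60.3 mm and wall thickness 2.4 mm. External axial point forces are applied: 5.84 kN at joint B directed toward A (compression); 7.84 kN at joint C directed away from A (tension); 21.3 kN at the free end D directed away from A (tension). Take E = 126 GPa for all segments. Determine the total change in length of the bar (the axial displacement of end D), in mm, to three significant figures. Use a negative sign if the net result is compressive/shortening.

0.325 mm

Internal axial forces (sectioning from the free end, tension +): N_CD = 21.3 kN, N_BC = 29.14 kN, N_AB = 23.3 kN.
A_AB = 1353 mm².
A_BC = 1892 mm².
A_CD = 436.6 mm².
δ_AB = 23300·428/(1353·126000) = 0.05851 mm
δ_BC = 29140·471/(1892·126000) = 0.05757 mm
δ_CD = 21300·540/(436.6·126000) = 0.2091 mm
δ = Σδ_i = 0.3252 mm.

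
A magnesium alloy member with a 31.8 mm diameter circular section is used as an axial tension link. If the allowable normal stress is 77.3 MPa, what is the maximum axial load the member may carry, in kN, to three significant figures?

61.4 kN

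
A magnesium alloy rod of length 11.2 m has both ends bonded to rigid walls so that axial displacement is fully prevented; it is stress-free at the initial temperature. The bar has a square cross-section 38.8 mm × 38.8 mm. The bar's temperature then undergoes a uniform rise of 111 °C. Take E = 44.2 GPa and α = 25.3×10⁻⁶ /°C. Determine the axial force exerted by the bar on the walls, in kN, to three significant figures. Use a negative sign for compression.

-187 kN

Free thermal expansion αLΔT = 25.3e-6 · 11200 · 111 = 31.45 mm.
The walls impose strain ε = −(31.45)/11200 = -2.8083e-03; σ = Eε = 44200 · -2.8083e-03 = -124.1 MPa.
Wall reaction R = σ·A = -124.1·1505 = -186900 N = -186.9 kN.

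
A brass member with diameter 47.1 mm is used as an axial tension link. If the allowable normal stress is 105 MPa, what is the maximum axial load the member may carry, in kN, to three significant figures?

A = 1742 mm².
P_max = σ_allow · A = 105 · 1742 = 182900 N = 182.9 kN.

183 kN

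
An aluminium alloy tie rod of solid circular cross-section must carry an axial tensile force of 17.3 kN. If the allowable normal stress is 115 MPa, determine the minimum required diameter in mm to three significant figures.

Required area A ≥ P/σ_allow = 17300/115 = 150.4 mm².
For a solid circular section, d ≥ √(4A/π) = 13.84 mm.

13.8 mm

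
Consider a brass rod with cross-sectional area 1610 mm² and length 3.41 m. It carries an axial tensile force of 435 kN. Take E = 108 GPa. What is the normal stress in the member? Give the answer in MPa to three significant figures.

270 MPa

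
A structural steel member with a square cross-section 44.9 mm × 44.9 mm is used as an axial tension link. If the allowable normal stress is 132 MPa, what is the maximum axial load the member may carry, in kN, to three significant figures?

266 kN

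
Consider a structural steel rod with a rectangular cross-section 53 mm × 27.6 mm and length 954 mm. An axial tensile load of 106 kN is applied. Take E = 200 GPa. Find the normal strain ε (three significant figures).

A = 1463 mm².
σ = N/A = 72.46 MPa; ε = σ/E = 72.46/200000 = 3.623e-04.

3.62e-04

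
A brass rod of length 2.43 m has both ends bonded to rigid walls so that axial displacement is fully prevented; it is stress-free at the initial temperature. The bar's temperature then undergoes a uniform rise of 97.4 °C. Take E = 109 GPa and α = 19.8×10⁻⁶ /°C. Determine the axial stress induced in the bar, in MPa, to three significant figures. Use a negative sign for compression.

-210 MPa

Free thermal expansion αLΔT = 19.8e-6 · 2430 · 97.4 = 4.686 mm.
The walls impose strain ε = −(4.686)/2430 = -1.9285e-03; σ = Eε = 109000 · -1.9285e-03 = -210.2 MPa.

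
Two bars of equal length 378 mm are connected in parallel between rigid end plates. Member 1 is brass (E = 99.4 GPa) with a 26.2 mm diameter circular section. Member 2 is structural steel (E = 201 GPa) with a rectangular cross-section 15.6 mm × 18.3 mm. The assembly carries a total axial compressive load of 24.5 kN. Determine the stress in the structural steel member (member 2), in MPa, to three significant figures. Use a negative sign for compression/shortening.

-44.4 MPa

A_1 = 539.1 mm².
A_2 = 285.5 mm².
Equal strain + equilibrium ⇒ each member carries load in proportion to AE: A₁E₁ = 53590000 N, A₂E₂ = 57380000 N, ΣAE = 111000000 N.
σ₂ = P·E₂/ΣAE = -24500·201000/111000000 = -44.38 MPa.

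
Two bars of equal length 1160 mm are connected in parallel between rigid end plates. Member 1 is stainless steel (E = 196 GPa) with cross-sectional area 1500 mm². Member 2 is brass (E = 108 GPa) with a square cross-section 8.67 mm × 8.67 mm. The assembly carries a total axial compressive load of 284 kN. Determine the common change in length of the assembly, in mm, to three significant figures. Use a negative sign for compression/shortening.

A_2 = 75.17 mm².
Equal strain + equilibrium ⇒ each member carries load in proportion to AE: A₁E₁ = 294000000 N, A₂E₂ = 8118000 N, ΣAE = 302100000 N.
δ = PL/ΣAE = -284000·1160/302100000 = -1.09 mm.

-1.09 mm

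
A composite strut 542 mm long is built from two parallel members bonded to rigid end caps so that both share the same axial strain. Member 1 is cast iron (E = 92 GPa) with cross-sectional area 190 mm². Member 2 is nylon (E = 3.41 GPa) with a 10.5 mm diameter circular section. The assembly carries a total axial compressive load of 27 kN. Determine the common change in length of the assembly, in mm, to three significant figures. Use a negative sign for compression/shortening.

A_2 = 86.59 mm².
Equal strain + equilibrium ⇒ each member carries load in proportion to AE: A₁E₁ = 17480000 N, A₂E₂ = 295300 N, ΣAE = 17780000 N.
δ = PL/ΣAE = -27000·542/17780000 = -0.8233 mm.

-0.823 mm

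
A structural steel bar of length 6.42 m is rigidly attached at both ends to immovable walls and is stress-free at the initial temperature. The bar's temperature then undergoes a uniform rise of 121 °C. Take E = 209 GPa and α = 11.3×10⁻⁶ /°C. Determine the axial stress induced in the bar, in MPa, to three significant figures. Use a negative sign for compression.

-286 MPa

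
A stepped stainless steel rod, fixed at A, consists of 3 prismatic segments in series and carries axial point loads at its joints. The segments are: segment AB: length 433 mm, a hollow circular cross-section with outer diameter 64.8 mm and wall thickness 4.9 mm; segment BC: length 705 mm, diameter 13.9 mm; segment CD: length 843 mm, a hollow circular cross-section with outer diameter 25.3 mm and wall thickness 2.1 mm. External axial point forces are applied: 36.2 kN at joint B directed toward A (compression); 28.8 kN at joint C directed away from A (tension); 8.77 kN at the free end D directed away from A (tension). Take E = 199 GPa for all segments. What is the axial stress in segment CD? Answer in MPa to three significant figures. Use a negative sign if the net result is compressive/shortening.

57.3 MPa

Internal axial forces (sectioning from the free end, tension +): N_CD = 8.77 kN, N_BC = 37.57 kN, N_AB = 1.37 kN.
A_CD = 153.1 mm².
σ_CD = N_CD/A_CD = 8770/153.1 = 57.3 MPa.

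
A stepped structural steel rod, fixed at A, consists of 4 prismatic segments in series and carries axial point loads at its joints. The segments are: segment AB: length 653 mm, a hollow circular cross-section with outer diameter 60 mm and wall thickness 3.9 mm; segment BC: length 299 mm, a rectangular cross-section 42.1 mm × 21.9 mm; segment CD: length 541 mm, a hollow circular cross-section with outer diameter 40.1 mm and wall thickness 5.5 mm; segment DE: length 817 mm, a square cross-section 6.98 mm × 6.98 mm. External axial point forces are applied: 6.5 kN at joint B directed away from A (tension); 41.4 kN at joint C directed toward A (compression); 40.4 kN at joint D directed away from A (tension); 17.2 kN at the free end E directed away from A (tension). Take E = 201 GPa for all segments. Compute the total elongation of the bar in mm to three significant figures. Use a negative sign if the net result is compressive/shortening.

Internal axial forces (sectioning from the free end, tension +): N_DE = 17.2 kN, N_CD = 57.6 kN, N_BC = 16.2 kN, N_AB = 22.7 kN.
A_AB = 687.3 mm².
A_BC = 922 mm².
A_CD = 597.8 mm².
A_DE = 48.72 mm².
δ_AB = 22700·653/(687.3·201000) = 0.1073 mm
δ_BC = 16200·299/(922·201000) = 0.02614 mm
δ_CD = 57600·541/(597.8·201000) = 0.2593 mm
δ_DE = 17200·817/(48.72·201000) = 1.435 mm
δ = Σδ_i = 1.828 mm.

1.83 mm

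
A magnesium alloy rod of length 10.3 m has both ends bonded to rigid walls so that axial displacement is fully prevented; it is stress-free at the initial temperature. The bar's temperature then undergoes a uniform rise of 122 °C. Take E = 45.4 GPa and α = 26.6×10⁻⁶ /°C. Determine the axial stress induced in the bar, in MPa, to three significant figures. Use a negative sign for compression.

Free thermal expansion αLΔT = 26.6e-6 · 10300 · 122 = 33.43 mm.
The walls impose strain ε = −(33.43)/10300 = -3.2452e-03; σ = Eε = 45400 · -3.2452e-03 = -147.3 MPa.

-147 MPa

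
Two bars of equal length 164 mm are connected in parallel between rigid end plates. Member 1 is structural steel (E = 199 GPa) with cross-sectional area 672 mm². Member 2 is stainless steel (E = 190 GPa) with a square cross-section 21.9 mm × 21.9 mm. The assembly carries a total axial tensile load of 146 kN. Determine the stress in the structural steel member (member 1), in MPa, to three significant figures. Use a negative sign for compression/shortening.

A_2 = 479.6 mm².
Equal strain + equilibrium ⇒ each member carries load in proportion to AE: A₁E₁ = 133700000 N, A₂E₂ = 91130000 N, ΣAE = 224900000 N.
σ₁ = P·E₁/ΣAE = 146000·199000/224900000 = 129.2 MPa.

129 MPa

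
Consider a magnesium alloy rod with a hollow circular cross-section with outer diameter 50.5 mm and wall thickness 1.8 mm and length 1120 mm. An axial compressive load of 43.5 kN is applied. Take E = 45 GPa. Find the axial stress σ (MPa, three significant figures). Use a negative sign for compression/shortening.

-158 MPa

A = 275.4 mm².
σ = N/A = -43500/275.4 = -158 MPa.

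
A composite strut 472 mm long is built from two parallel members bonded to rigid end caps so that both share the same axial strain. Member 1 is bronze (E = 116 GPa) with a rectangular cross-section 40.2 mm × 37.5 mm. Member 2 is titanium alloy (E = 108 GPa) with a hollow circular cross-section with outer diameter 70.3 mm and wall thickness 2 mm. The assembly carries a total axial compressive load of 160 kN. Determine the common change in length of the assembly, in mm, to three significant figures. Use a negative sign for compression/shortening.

A_1 = 1508 mm².
A_2 = 429.1 mm².
Equal strain + equilibrium ⇒ each member carries load in proportion to AE: A₁E₁ = 174900000 N, A₂E₂ = 46350000 N, ΣAE = 221200000 N.
δ = PL/ΣAE = -160000·472/221200000 = -0.3414 mm.

-0.341 mm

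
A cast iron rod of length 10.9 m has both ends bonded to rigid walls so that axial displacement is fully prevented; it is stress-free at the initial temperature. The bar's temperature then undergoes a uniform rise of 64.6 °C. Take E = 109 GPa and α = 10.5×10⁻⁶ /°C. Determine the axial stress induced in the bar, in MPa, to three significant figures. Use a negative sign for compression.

Free thermal expansion αLΔT = 10.5e-6 · 10900 · 64.6 = 7.393 mm.
The walls impose strain ε = −(7.393)/10900 = -6.7830e-04; σ = Eε = 109000 · -6.7830e-04 = -73.93 MPa.

-73.9 MPa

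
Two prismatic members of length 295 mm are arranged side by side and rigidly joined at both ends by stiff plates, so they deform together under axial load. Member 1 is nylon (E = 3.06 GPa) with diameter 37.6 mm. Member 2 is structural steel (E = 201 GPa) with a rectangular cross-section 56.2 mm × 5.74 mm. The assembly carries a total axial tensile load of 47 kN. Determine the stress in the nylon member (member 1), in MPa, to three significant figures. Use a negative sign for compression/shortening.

2.11 MPa

A_1 = 1110 mm².
A_2 = 322.6 mm².
Equal strain + equilibrium ⇒ each member carries load in proportion to AE: A₁E₁ = 3398000 N, A₂E₂ = 64840000 N, ΣAE = 68240000 N.
σ₁ = P·E₁/ΣAE = 47000·3060/68240000 = 2.108 MPa.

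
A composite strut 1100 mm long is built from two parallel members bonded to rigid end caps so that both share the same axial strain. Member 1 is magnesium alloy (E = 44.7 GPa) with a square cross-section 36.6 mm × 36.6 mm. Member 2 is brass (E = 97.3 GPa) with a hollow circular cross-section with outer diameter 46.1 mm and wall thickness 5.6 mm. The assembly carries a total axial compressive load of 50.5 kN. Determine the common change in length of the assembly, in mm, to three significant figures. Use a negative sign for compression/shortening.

A_1 = 1340 mm².
A_2 = 712.5 mm².
Equal strain + equilibrium ⇒ each member carries load in proportion to AE: A₁E₁ = 59880000 N, A₂E₂ = 69330000 N, ΣAE = 129200000 N.
δ = PL/ΣAE = -50500·1100/129200000 = -0.4299 mm.

-0.430 mm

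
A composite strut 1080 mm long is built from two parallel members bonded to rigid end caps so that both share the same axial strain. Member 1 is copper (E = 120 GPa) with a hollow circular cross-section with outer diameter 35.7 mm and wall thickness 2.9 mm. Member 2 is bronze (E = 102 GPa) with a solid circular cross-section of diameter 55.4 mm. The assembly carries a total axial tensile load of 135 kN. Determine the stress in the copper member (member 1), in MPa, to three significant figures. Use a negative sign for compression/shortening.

A_1 = 298.8 mm².
A_2 = 2411 mm².
Equal strain + equilibrium ⇒ each member carries load in proportion to AE: A₁E₁ = 35860000 N, A₂E₂ = 245900000 N, ΣAE = 281700000 N.
σ₁ = P·E₁/ΣAE = 135000·120000/281700000 = 57.5 MPa.

57.5 MPa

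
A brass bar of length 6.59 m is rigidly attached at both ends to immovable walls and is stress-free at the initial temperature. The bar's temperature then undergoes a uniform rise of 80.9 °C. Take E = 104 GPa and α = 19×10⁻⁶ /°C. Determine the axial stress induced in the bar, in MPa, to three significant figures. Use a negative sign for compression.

Free thermal expansion αLΔT = 19e-6 · 6590 · 80.9 = 10.13 mm.
The walls impose strain ε = −(10.13)/6590 = -1.5371e-03; σ = Eε = 104000 · -1.5371e-03 = -159.9 MPa.

-160 MPa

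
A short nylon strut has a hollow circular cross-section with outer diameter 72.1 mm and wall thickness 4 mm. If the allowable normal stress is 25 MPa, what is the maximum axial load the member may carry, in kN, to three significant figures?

A = 855.8 mm².
P_max = σ_allow · A = 25 · 855.8 = 21390 N = 21.39 kN.

21.4 kN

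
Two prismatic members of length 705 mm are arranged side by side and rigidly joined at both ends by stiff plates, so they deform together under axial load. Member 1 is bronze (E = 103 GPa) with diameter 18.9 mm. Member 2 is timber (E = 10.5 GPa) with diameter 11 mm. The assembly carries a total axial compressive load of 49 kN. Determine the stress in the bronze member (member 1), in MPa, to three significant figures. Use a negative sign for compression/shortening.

A_1 = 280.6 mm².
A_2 = 95.03 mm².
Equal strain + equilibrium ⇒ each member carries load in proportion to AE: A₁E₁ = 28900000 N, A₂E₂ = 997800 N, ΣAE = 29890000 N.
σ₁ = P·E₁/ΣAE = -49000·103000/29890000 = -168.8 MPa.

-169 MPa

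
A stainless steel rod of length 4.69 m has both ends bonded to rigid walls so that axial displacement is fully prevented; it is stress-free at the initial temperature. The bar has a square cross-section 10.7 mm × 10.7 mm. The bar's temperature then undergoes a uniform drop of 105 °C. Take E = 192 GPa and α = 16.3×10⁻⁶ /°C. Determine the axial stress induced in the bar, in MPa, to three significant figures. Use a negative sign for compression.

329 MPa

Free thermal expansion αLΔT = 16.3e-6 · 4690 · -105 = -8.027 mm.
The walls impose strain ε = −(-8.027)/4690 = 1.7115e-03; σ = Eε = 192000 · 1.7115e-03 = 328.6 MPa.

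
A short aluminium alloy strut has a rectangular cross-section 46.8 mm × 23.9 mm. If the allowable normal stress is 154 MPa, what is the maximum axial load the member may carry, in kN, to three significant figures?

A = 1119 mm².
P_max = σ_allow · A = 154 · 1119 = 172300 N = 172.3 kN.

172 kN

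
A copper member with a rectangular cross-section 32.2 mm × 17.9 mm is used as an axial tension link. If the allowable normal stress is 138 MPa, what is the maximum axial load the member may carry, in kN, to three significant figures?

A = 576.4 mm².
P_max = σ_allow · A = 138 · 576.4 = 79540 N = 79.54 kN.

79.5 kN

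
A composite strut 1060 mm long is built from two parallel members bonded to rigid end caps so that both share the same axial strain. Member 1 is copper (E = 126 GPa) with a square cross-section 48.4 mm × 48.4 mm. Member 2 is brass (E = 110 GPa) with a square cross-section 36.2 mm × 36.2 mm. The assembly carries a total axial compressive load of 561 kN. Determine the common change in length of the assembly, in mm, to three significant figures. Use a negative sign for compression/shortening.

A_1 = 2343 mm².
A_2 = 1310 mm².
Equal strain + equilibrium ⇒ each member carries load in proportion to AE: A₁E₁ = 295200000 N, A₂E₂ = 144100000 N, ΣAE = 439300000 N.
δ = PL/ΣAE = -561000·1060/439300000 = -1.354 mm.

-1.35 mm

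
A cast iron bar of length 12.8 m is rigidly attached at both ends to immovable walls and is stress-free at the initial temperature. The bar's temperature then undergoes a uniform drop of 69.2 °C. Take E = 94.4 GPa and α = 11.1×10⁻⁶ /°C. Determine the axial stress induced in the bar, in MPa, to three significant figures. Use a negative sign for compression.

72.5 MPa

Free thermal expansion αLΔT = 11.1e-6 · 12800 · -69.2 = -9.832 mm.
The walls impose strain ε = −(-9.832)/12800 = 7.6812e-04; σ = Eε = 94400 · 7.6812e-04 = 72.51 MPa.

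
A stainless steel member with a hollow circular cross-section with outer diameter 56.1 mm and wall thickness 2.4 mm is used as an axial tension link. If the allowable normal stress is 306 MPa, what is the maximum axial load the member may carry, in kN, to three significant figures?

124 kN

A = 404.9 mm².
P_max = σ_allow · A = 306 · 404.9 = 123900 N = 123.9 kN.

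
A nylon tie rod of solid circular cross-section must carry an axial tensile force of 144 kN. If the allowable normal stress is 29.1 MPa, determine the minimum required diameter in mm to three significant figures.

79.4 mm

Required area A ≥ P/σ_allow = 144000/29.1 = 4948 mm².
For a solid circular section, d ≥ √(4A/π) = 79.38 mm.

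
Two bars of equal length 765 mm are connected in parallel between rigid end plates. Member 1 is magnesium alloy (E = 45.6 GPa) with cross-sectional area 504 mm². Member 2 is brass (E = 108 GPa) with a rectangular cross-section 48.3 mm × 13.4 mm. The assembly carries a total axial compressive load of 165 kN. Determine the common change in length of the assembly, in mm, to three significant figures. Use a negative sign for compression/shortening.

A_2 = 647.2 mm².
Equal strain + equilibrium ⇒ each member carries load in proportion to AE: A₁E₁ = 22980000 N, A₂E₂ = 69900000 N, ΣAE = 92880000 N.
δ = PL/ΣAE = -165000·765/92880000 = -1.359 mm.

-1.36 mm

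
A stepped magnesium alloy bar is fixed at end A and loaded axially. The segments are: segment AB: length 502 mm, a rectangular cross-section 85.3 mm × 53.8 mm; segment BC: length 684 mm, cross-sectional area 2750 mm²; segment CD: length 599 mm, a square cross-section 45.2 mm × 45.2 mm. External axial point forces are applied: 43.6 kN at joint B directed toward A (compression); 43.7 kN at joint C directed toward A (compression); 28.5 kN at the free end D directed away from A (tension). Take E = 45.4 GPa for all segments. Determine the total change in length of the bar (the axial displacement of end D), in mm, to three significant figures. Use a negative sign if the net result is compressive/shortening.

-0.0409 mm

Internal axial forces (sectioning from the free end, tension +): N_CD = 28.5 kN, N_BC = -15.2 kN, N_AB = -58.8 kN.
A_AB = 4589 mm².
A_CD = 2043 mm².
δ_AB = -58800·502/(4589·45400) = -0.1417 mm
δ_BC = -15200·684/(2750·45400) = -0.08327 mm
δ_CD = 28500·599/(2043·45400) = 0.1841 mm
δ = Σδ_i = -0.0409 mm.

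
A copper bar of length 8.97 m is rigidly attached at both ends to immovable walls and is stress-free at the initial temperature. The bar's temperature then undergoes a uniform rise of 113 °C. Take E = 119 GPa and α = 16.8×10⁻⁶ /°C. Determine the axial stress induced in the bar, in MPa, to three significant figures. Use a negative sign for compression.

-226 MPa

Free thermal expansion αLΔT = 16.8e-6 · 8970 · 113 = 17.03 mm.
The walls impose strain ε = −(17.03)/8970 = -1.8984e-03; σ = Eε = 119000 · -1.8984e-03 = -225.9 MPa.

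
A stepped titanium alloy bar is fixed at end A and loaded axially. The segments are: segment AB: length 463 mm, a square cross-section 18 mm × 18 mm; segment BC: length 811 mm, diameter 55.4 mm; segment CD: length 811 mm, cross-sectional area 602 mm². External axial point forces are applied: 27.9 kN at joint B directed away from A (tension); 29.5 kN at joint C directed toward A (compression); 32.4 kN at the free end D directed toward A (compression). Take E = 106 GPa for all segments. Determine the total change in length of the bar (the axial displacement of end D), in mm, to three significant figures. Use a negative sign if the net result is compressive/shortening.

-1.07 mm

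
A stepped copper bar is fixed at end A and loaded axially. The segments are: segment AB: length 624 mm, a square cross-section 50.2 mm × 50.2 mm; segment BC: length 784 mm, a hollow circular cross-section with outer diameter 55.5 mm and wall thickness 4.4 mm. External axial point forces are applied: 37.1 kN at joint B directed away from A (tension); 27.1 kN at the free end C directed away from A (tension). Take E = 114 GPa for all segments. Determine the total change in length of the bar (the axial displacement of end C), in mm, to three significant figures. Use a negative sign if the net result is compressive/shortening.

0.403 mm

Internal axial forces (sectioning from the free end, tension +): N_BC = 27.1 kN, N_AB = 64.2 kN.
A_AB = 2520 mm².
A_BC = 706.4 mm².
δ_AB = 64200·624/(2520·114000) = 0.1394 mm
δ_BC = 27100·784/(706.4·114000) = 0.2638 mm
δ = Σδ_i = 0.4033 mm.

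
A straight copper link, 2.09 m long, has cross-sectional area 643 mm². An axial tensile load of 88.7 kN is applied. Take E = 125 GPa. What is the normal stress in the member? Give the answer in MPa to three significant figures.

σ = N/A = 88700/643 = 137.9 MPa.

138 MPa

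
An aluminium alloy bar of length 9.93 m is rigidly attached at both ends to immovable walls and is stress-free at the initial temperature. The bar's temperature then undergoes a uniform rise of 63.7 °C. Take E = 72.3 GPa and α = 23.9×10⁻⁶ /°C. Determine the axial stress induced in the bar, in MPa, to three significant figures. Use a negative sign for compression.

-110 MPa

Free thermal expansion αLΔT = 23.9e-6 · 9930 · 63.7 = 15.12 mm.
The walls impose strain ε = −(15.12)/9930 = -1.5224e-03; σ = Eε = 72300 · -1.5224e-03 = -110.1 MPa.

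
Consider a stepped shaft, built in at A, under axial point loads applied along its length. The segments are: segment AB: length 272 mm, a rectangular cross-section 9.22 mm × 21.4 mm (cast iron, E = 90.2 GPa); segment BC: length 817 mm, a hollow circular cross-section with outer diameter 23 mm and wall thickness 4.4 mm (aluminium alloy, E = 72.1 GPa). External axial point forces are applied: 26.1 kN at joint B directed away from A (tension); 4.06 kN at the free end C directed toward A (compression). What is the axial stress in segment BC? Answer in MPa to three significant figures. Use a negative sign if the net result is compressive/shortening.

-15.8 MPa

Internal axial forces (sectioning from the free end, tension +): N_BC = -4.06 kN, N_AB = 22.04 kN.
A_BC = 257.1 mm².
σ_BC = N_BC/A_BC = -4060/257.1 = -15.79 MPa.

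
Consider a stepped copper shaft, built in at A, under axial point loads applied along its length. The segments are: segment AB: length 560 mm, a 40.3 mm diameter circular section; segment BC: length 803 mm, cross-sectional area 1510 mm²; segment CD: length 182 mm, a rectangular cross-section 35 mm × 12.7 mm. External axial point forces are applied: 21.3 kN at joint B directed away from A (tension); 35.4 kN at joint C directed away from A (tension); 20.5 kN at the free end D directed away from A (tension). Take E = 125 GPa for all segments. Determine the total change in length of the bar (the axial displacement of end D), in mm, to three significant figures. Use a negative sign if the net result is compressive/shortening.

0.576 mm

Internal axial forces (sectioning from the free end, tension +): N_CD = 20.5 kN, N_BC = 55.9 kN, N_AB = 77.2 kN.
A_AB = 1276 mm².
A_CD = 444.5 mm².
δ_AB = 77200·560/(1276·125000) = 0.2711 mm
δ_BC = 55900·803/(1510·125000) = 0.2378 mm
δ_CD = 20500·182/(444.5·125000) = 0.06715 mm
δ = Σδ_i = 0.5761 mm.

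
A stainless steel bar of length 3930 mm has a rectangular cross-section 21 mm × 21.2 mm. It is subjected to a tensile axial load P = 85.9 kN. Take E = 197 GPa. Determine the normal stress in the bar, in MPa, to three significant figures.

A = 445.2 mm².
σ = N/A = 85900/445.2 = 192.9 MPa.

193 MPa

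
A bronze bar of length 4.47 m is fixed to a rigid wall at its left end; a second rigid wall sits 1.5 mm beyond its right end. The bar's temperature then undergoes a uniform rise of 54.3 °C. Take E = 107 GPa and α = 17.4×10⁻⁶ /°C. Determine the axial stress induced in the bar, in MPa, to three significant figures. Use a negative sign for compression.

-65.2 MPa

Free thermal expansion αLΔT = 17.4e-6 · 4470 · 54.3 = 4.223 mm.
The walls engage after the gap closes; constrained expansion = 4.223 − 1.5 = 2.723 mm.
The walls impose strain ε = −(2.723)/4470 = -6.0925e-04; σ = Eε = 107000 · -6.0925e-04 = -65.19 MPa.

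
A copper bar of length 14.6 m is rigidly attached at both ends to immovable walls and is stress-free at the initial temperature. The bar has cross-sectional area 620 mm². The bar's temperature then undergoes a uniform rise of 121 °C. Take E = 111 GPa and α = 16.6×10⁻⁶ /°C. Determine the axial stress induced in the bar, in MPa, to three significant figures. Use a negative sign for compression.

-223 MPa

Free thermal expansion αLΔT = 16.6e-6 · 14600 · 121 = 29.33 mm.
The walls impose strain ε = −(29.33)/14600 = -2.0086e-03; σ = Eε = 111000 · -2.0086e-03 = -223 MPa.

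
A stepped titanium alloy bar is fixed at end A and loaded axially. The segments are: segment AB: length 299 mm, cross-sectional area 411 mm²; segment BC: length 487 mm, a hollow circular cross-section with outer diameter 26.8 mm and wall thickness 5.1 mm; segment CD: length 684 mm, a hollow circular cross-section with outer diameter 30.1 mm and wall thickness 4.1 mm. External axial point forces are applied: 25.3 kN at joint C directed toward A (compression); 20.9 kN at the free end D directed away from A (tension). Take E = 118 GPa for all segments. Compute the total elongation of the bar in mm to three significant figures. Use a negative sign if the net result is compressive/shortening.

Internal axial forces (sectioning from the free end, tension +): N_CD = 20.9 kN, N_BC = -4.4 kN, N_AB = -4.4 kN.
A_BC = 347.7 mm².
A_CD = 334.9 mm².
δ_AB = -4400·299/(411·118000) = -0.02713 mm
δ_BC = -4400·487/(347.7·118000) = -0.05223 mm
δ_CD = 20900·684/(334.9·118000) = 0.3618 mm
δ = Σδ_i = 0.2824 mm.

0.282 mm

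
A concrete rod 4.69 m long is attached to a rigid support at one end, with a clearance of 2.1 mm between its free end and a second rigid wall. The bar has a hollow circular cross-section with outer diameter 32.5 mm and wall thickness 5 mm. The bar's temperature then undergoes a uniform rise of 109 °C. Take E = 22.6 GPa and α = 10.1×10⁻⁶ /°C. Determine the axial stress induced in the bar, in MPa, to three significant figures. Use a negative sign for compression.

-14.8 MPa

Free thermal expansion αLΔT = 10.1e-6 · 4690 · 109 = 5.163 mm.
The walls engage after the gap closes; constrained expansion = 5.163 − 2.1 = 3.063 mm.
The walls impose strain ε = −(3.063)/4690 = -6.5314e-04; σ = Eε = 22600 · -6.5314e-04 = -14.76 MPa.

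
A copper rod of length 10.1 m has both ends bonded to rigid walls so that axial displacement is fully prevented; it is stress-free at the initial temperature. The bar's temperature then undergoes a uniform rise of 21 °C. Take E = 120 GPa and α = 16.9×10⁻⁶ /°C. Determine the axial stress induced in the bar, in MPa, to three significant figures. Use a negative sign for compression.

Free thermal expansion αLΔT = 16.9e-6 · 10100 · 21 = 3.584 mm.
The walls impose strain ε = −(3.584)/10100 = -3.5490e-04; σ = Eε = 120000 · -3.5490e-04 = -42.59 MPa.

-42.6 MPa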